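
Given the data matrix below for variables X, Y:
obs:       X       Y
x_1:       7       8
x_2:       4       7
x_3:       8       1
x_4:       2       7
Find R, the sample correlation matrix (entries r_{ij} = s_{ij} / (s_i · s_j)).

Step 1 — column means:
  mean(X) = (7 + 4 + 8 + 2) / 4 = 21/4 = 5.25
  mean(Y) = (8 + 7 + 1 + 7) / 4 = 23/4 = 5.75

Step 2 — sample variances and covariances s[i,j] = (1/(n-1)) · Σ_k (x_{k,i} - mean_i) · (x_{k,j} - mean_j), with n-1 = 3:
  s[X,X] = ((1.75)·(1.75) + (-1.25)·(-1.25) + (2.75)·(2.75) + (-3.25)·(-3.25)) / 3 = 22.75/3 = 7.5833
  s[X,Y] = ((1.75)·(2.25) + (-1.25)·(1.25) + (2.75)·(-4.75) + (-3.25)·(1.25)) / 3 = -14.75/3 = -4.9167
  s[Y,Y] = ((2.25)·(2.25) + (1.25)·(1.25) + (-4.75)·(-4.75) + (1.25)·(1.25)) / 3 = 30.75/3 = 10.25
  Sample standard deviations s_i = √(s[i,i]):
  s(X) = √(7.5833) = 2.7538
  s(Y) = √(10.25) = 3.2016

Step 3 — r_{ij} = s_{ij} / (s_i · s_j):
  r[X,X] = 1 (diagonal).
  r[X,Y] = -4.9167 / (2.7538 · 3.2016) = -4.9167 / 8.8164 = -0.5577
  r[Y,Y] = 1 (diagonal).

R is symmetric with unit diagonal. Assembling:

R = [[1, -0.5577],
 [-0.5577, 1]]


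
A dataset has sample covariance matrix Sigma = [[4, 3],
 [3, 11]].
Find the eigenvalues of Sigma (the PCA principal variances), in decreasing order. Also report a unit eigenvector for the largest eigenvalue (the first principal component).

Step 1 — characteristic polynomial of 2×2 Sigma:
  det(Sigma - λI) = λ² - trace · λ + det = 0.
  trace = 4 + 11 = 15, det = 4·11 - (3)² = 35.
Step 2 — discriminant:
  Δ = trace² - 4·det = 225 - 140 = 85.
Step 3 — eigenvalues:
  λ = (trace ± √Δ)/2 = (15 ± 9.2195)/2,
  λ_1 = 12.1098,  λ_2 = 2.8902.

Step 4 — unit eigenvector for λ_1: solve (Sigma - λ_1 I)v = 0. First row:
  (4 - 12.1098)·v_x + (3)·v_y = 0, i.e. (-8.1098)·v_x + (3)·v_y = 0,
  so v ∝ (b, λ_1 - a) = (3, 8.1098) = u.
  ||u|| = √((3)² + (8.1098)²) = √(74.7684) ≈ 8.6469,
  v_1 = u/||u|| ≈ (0.3469, 0.9379) (||v_1|| = 1).

λ_1 = 12.1098,  λ_2 = 2.8902;  v_1 ≈ (0.3469, 0.9379)


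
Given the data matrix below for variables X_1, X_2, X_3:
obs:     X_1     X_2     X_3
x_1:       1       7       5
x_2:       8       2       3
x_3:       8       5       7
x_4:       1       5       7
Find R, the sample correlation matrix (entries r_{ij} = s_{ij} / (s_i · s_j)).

Step 1 — column means:
  mean(X_1) = (1 + 8 + 8 + 1) / 4 = 18/4 = 4.5
  mean(X_2) = (7 + 2 + 5 + 5) / 4 = 19/4 = 4.75
  mean(X_3) = (5 + 3 + 7 + 7) / 4 = 22/4 = 5.5

Step 2 — sample variances and covariances s[i,j] = (1/(n-1)) · Σ_k (x_{k,i} - mean_i) · (x_{k,j} - mean_j), with n-1 = 3:
  s[X_1,X_1] = ((-3.5)·(-3.5) + (3.5)·(3.5) + (3.5)·(3.5) + (-3.5)·(-3.5)) / 3 = 49/3 = 16.3333
  s[X_1,X_2] = ((-3.5)·(2.25) + (3.5)·(-2.75) + (3.5)·(0.25) + (-3.5)·(0.25)) / 3 = -17.5/3 = -5.8333
  s[X_1,X_3] = ((-3.5)·(-0.5) + (3.5)·(-2.5) + (3.5)·(1.5) + (-3.5)·(1.5)) / 3 = -7/3 = -2.3333
  s[X_2,X_2] = ((2.25)·(2.25) + (-2.75)·(-2.75) + (0.25)·(0.25) + (0.25)·(0.25)) / 3 = 12.75/3 = 4.25
  s[X_2,X_3] = ((2.25)·(-0.5) + (-2.75)·(-2.5) + (0.25)·(1.5) + (0.25)·(1.5)) / 3 = 6.5/3 = 2.1667
  s[X_3,X_3] = ((-0.5)·(-0.5) + (-2.5)·(-2.5) + (1.5)·(1.5) + (1.5)·(1.5)) / 3 = 11/3 = 3.6667
  Sample standard deviations s_i = √(s[i,i]):
  s(X_1) = √(16.3333) = 4.0415
  s(X_2) = √(4.25) = 2.0616
  s(X_3) = √(3.6667) = 1.9149

Step 3 — r_{ij} = s_{ij} / (s_i · s_j):
  r[X_1,X_1] = 1 (diagonal).
  r[X_1,X_2] = -5.8333 / (4.0415 · 2.0616) = -5.8333 / 8.3317 = -0.7001
  r[X_1,X_3] = -2.3333 / (4.0415 · 1.9149) = -2.3333 / 7.7388 = -0.3015
  r[X_2,X_2] = 1 (diagonal).
  r[X_2,X_3] = 2.1667 / (2.0616 · 1.9149) = 2.1667 / 3.9476 = 0.5489
  r[X_3,X_3] = 1 (diagonal).

R is symmetric with unit diagonal. Assembling:

R = [[1, -0.7001, -0.3015],
 [-0.7001, 1, 0.5489],
 [-0.3015, 0.5489, 1]]


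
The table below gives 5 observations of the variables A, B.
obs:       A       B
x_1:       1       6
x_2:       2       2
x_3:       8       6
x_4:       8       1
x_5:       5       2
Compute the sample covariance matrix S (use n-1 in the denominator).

Step 1 — column means:
  mean(A) = (1 + 2 + 8 + 8 + 5) / 5 = 24/5 = 4.8
  mean(B) = (6 + 2 + 6 + 1 + 2) / 5 = 17/5 = 3.4

Step 2 — sample covariance S[i,j] = (1/(n-1)) · Σ_k (x_{k,i} - mean_i) · (x_{k,j} - mean_j), with n-1 = 4.
  S[A,A] = ((-3.8)·(-3.8) + (-2.8)·(-2.8) + (3.2)·(3.2) + (3.2)·(3.2) + (0.2)·(0.2)) / 4 = 42.8/4 = 10.7
  S[A,B] = ((-3.8)·(2.6) + (-2.8)·(-1.4) + (3.2)·(2.6) + (3.2)·(-2.4) + (0.2)·(-1.4)) / 4 = -5.6/4 = -1.4
  S[B,B] = ((2.6)·(2.6) + (-1.4)·(-1.4) + (2.6)·(2.6) + (-2.4)·(-2.4) + (-1.4)·(-1.4)) / 4 = 23.2/4 = 5.8

S is symmetric (S[j,i] = S[i,j]). Assembling:

S = [[10.7, -1.4],
 [-1.4, 5.8]]


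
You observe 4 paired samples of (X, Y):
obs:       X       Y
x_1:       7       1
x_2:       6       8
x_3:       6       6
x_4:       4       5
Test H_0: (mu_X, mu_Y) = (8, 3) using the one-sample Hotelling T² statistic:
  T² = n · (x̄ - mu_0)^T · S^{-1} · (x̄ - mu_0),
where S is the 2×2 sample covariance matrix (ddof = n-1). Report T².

Step 1 — sample mean vector:
  mean(X) = (7 + 6 + 6 + 4) / 4 = 23/4 = 5.75
  mean(Y) = (1 + 8 + 6 + 5) / 4 = 20/4 = 5
  x̄ = (5.75, 5),  deviation x̄ - mu_0 = (5.75, 5) - (8, 3) = (-2.25, 2).

Step 2 — sample covariance matrix, S[i,j] = (1/(n-1)) · Σ_k (x_{k,i} - mean_i) · (x_{k,j} - mean_j), divisor n-1 = 3:
  S[X,X] = ((1.25)·(1.25) + (0.25)·(0.25) + (0.25)·(0.25) + (-1.75)·(-1.75)) / 3 = 4.75/3 = 1.5833
  S[X,Y] = ((1.25)·(-4) + (0.25)·(3) + (0.25)·(1) + (-1.75)·(0)) / 3 = -4/3 = -1.3333
  S[Y,Y] = ((-4)·(-4) + (3)·(3) + (1)·(1) + (0)·(0)) / 3 = 26/3 = 8.6667
  S = [[1.5833, -1.3333],
 [-1.3333, 8.6667]].

Step 3 — invert S. det(S) = 1.5833·8.6667 - (-1.3333)² = 11.9444.
  S^{-1} = (1/det) · [[d, -b], [-b, a]] = [[0.7256, 0.1116],
 [0.1116, 0.1326]].

Step 4 — quadratic form (x̄ - mu_0)^T · S^{-1} · (x̄ - mu_0):
  S^{-1} · (x̄ - mu_0) = (-1.4093, 0.014),
  (x̄ - mu_0)^T · [...] = (-2.25)·(-1.4093) + (2)·(0.014) = 3.1988.

Step 5 — scale by n: T² = 4 · 3.1988 = 12.7953.

T² ≈ 12.7953


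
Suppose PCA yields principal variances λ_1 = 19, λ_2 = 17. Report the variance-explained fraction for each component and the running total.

Step 1 — total variance = trace(Sigma) = Σ λ_i = 19 + 17 = 36.

Step 2 — fraction explained by component i = λ_i / Σ λ:
  PC1: 19/36 = 0.5278
  PC2: 17/36 = 0.4722

Step 3 — cumulative fraction after k components = (λ_1 + ... + λ_k) / Σ λ:
  k = 1: 19/36 = 0.5278
  k = 2: (19 + 17)/36 = 36/36 = 1

Summary (fraction, with percent):

explained: PC1 0.5278 (52.78%), PC2 0.4722 (47.22%);  cumulative: 0.5278, 1


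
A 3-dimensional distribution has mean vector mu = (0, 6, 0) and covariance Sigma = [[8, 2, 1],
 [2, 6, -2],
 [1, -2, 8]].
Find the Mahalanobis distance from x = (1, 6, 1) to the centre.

Step 1 — centre the observation: (x - mu) = (1, 0, 1).

Step 2 — invert Sigma (cofactor / det for 3×3, or solve directly):
  Sigma^{-1} = [[0.1438, -0.0588, -0.0327],
 [-0.0588, 0.2059, 0.0588],
 [-0.0327, 0.0588, 0.1438]].

Step 3 — form the quadratic (x - mu)^T · Sigma^{-1} · (x - mu):
  Sigma^{-1} · (x - mu) = (0.1111, 0, 0.1111).
  (x - mu)^T · [Sigma^{-1} · (x - mu)] = (1)·(0.1111) + (0)·(0) + (1)·(0.1111) = 0.2222.

Step 4 — take square root: d = √(0.2222) ≈ 0.4714.

d(x, mu) = √(0.2222) ≈ 0.4714


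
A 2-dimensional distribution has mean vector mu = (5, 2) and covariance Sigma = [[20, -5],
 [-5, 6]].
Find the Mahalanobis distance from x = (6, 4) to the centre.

Step 1 — centre the observation: (x - mu) = (1, 2).

Step 2 — invert Sigma. det(Sigma) = 20·6 - (-5)² = 95.
  Sigma^{-1} = (1/det) · [[d, -b], [-b, a]] = [[0.0632, 0.0526],
 [0.0526, 0.2105]].

Step 3 — form the quadratic (x - mu)^T · Sigma^{-1} · (x - mu):
  Sigma^{-1} · (x - mu) = (0.1684, 0.4737).
  (x - mu)^T · [Sigma^{-1} · (x - mu)] = (1)·(0.1684) + (2)·(0.4737) = 1.1158.

Step 4 — take square root: d = √(1.1158) ≈ 1.0563.

d(x, mu) = √(1.1158) ≈ 1.0563


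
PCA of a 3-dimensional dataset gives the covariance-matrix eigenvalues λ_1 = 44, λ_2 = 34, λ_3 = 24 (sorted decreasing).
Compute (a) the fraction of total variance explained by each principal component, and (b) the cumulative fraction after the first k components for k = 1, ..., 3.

Step 1 — total variance = trace(Sigma) = Σ λ_i = 44 + 34 + 24 = 102.

Step 2 — fraction explained by component i = λ_i / Σ λ:
  PC1: 44/102 = 0.4314
  PC2: 34/102 = 0.3333
  PC3: 24/102 = 0.2353

Step 3 — cumulative fraction after k components = (λ_1 + ... + λ_k) / Σ λ:
  k = 1: 44/102 = 0.4314
  k = 2: (44 + 34)/102 = 78/102 = 0.7647
  k = 3: (44 + 34 + 24)/102 = 102/102 = 1

Summary (fraction, with percent):

explained: PC1 0.4314 (43.14%), PC2 0.3333 (33.33%), PC3 0.2353 (23.53%);  cumulative: 0.4314, 0.7647, 1


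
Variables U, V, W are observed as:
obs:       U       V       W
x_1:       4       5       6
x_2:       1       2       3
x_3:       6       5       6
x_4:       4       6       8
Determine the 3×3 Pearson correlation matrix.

Step 1 — column means:
  mean(U) = (4 + 1 + 6 + 4) / 4 = 15/4 = 3.75
  mean(V) = (5 + 2 + 5 + 6) / 4 = 18/4 = 4.5
  mean(W) = (6 + 3 + 6 + 8) / 4 = 23/4 = 5.75

Step 2 — sample variances and covariances s[i,j] = (1/(n-1)) · Σ_k (x_{k,i} - mean_i) · (x_{k,j} - mean_j), with n-1 = 3:
  s[U,U] = ((0.25)·(0.25) + (-2.75)·(-2.75) + (2.25)·(2.25) + (0.25)·(0.25)) / 3 = 12.75/3 = 4.25
  s[U,V] = ((0.25)·(0.5) + (-2.75)·(-2.5) + (2.25)·(0.5) + (0.25)·(1.5)) / 3 = 8.5/3 = 2.8333
  s[U,W] = ((0.25)·(0.25) + (-2.75)·(-2.75) + (2.25)·(0.25) + (0.25)·(2.25)) / 3 = 8.75/3 = 2.9167
  s[V,V] = ((0.5)·(0.5) + (-2.5)·(-2.5) + (0.5)·(0.5) + (1.5)·(1.5)) / 3 = 9/3 = 3
  s[V,W] = ((0.5)·(0.25) + (-2.5)·(-2.75) + (0.5)·(0.25) + (1.5)·(2.25)) / 3 = 10.5/3 = 3.5
  s[W,W] = ((0.25)·(0.25) + (-2.75)·(-2.75) + (0.25)·(0.25) + (2.25)·(2.25)) / 3 = 12.75/3 = 4.25
  Sample standard deviations s_i = √(s[i,i]):
  s(U) = √(4.25) = 2.0616
  s(V) = √(3) = 1.7321
  s(W) = √(4.25) = 2.0616

Step 3 — r_{ij} = s_{ij} / (s_i · s_j):
  r[U,U] = 1 (diagonal).
  r[U,V] = 2.8333 / (2.0616 · 1.7321) = 2.8333 / 3.5707 = 0.7935
  r[U,W] = 2.9167 / (2.0616 · 2.0616) = 2.9167 / 4.25 = 0.6863
  r[V,V] = 1 (diagonal).
  r[V,W] = 3.5 / (1.7321 · 2.0616) = 3.5 / 3.5707 = 0.9802
  r[W,W] = 1 (diagonal).

R is symmetric with unit diagonal. Assembling:

R = [[1, 0.7935, 0.6863],
 [0.7935, 1, 0.9802],
 [0.6863, 0.9802, 1]]


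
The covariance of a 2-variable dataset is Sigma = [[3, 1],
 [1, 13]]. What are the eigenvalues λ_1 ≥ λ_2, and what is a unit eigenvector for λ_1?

Step 1 — characteristic polynomial of 2×2 Sigma:
  det(Sigma - λI) = λ² - trace · λ + det = 0.
  trace = 3 + 13 = 16, det = 3·13 - (1)² = 38.
Step 2 — discriminant:
  Δ = trace² - 4·det = 256 - 152 = 104.
Step 3 — eigenvalues:
  λ = (trace ± √Δ)/2 = (16 ± 10.198)/2,
  λ_1 = 13.099,  λ_2 = 2.901.

Step 4 — unit eigenvector for λ_1: solve (Sigma - λ_1 I)v = 0. First row:
  (3 - 13.099)·v_x + (1)·v_y = 0, i.e. (-10.099)·v_x + (1)·v_y = 0,
  so v ∝ (b, λ_1 - a) = (1, 10.099) = u.
  ||u|| = √((1)² + (10.099)²) = √(102.9902) ≈ 10.1484,
  v_1 = u/||u|| ≈ (0.0985, 0.9951) (||v_1|| = 1).

λ_1 = 13.099,  λ_2 = 2.901;  v_1 ≈ (0.0985, 0.9951)


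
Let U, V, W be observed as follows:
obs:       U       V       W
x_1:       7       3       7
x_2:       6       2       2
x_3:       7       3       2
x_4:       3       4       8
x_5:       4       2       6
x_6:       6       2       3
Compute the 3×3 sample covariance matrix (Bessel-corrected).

Step 1 — column means:
  mean(U) = (7 + 6 + 7 + 3 + 4 + 6) / 6 = 33/6 = 5.5
  mean(V) = (3 + 2 + 3 + 4 + 2 + 2) / 6 = 16/6 = 2.6667
  mean(W) = (7 + 2 + 2 + 8 + 6 + 3) / 6 = 28/6 = 4.6667

Step 2 — sample covariance S[i,j] = (1/(n-1)) · Σ_k (x_{k,i} - mean_i) · (x_{k,j} - mean_j), with n-1 = 5.
  S[U,U] = ((1.5)·(1.5) + (0.5)·(0.5) + (1.5)·(1.5) + (-2.5)·(-2.5) + (-1.5)·(-1.5) + (0.5)·(0.5)) / 5 = 13.5/5 = 2.7
  S[U,V] = ((1.5)·(0.3333) + (0.5)·(-0.6667) + (1.5)·(0.3333) + (-2.5)·(1.3333) + (-1.5)·(-0.6667) + (0.5)·(-0.6667)) / 5 = -2/5 = -0.4
  S[U,W] = ((1.5)·(2.3333) + (0.5)·(-2.6667) + (1.5)·(-2.6667) + (-2.5)·(3.3333) + (-1.5)·(1.3333) + (0.5)·(-1.6667)) / 5 = -13/5 = -2.6
  S[V,V] = ((0.3333)·(0.3333) + (-0.6667)·(-0.6667) + (0.3333)·(0.3333) + (1.3333)·(1.3333) + (-0.6667)·(-0.6667) + (-0.6667)·(-0.6667)) / 5 = 3.3333/5 = 0.6667
  S[V,W] = ((0.3333)·(2.3333) + (-0.6667)·(-2.6667) + (0.3333)·(-2.6667) + (1.3333)·(3.3333) + (-0.6667)·(1.3333) + (-0.6667)·(-1.6667)) / 5 = 6.3333/5 = 1.2667
  S[W,W] = ((2.3333)·(2.3333) + (-2.6667)·(-2.6667) + (-2.6667)·(-2.6667) + (3.3333)·(3.3333) + (1.3333)·(1.3333) + (-1.6667)·(-1.6667)) / 5 = 35.3333/5 = 7.0667

S is symmetric (S[j,i] = S[i,j]). Assembling:

S = [[2.7, -0.4, -2.6],
 [-0.4, 0.6667, 1.2667],
 [-2.6, 1.2667, 7.0667]]


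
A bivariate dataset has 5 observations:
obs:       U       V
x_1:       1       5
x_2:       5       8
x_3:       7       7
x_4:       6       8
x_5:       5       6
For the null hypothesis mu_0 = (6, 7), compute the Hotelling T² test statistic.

Step 1 — sample mean vector:
  mean(U) = (1 + 5 + 7 + 6 + 5) / 5 = 24/5 = 4.8
  mean(V) = (5 + 8 + 7 + 8 + 6) / 5 = 34/5 = 6.8
  x̄ = (4.8, 6.8),  deviation x̄ - mu_0 = (4.8, 6.8) - (6, 7) = (-1.2, -0.2).

Step 2 — sample covariance matrix, S[i,j] = (1/(n-1)) · Σ_k (x_{k,i} - mean_i) · (x_{k,j} - mean_j), divisor n-1 = 4:
  S[U,U] = ((-3.8)·(-3.8) + (0.2)·(0.2) + (2.2)·(2.2) + (1.2)·(1.2) + (0.2)·(0.2)) / 4 = 20.8/4 = 5.2
  S[U,V] = ((-3.8)·(-1.8) + (0.2)·(1.2) + (2.2)·(0.2) + (1.2)·(1.2) + (0.2)·(-0.8)) / 4 = 8.8/4 = 2.2
  S[V,V] = ((-1.8)·(-1.8) + (1.2)·(1.2) + (0.2)·(0.2) + (1.2)·(1.2) + (-0.8)·(-0.8)) / 4 = 6.8/4 = 1.7
  S = [[5.2, 2.2],
 [2.2, 1.7]].

Step 3 — invert S. det(S) = 5.2·1.7 - (2.2)² = 4.
  S^{-1} = (1/det) · [[d, -b], [-b, a]] = [[0.425, -0.55],
 [-0.55, 1.3]].

Step 4 — quadratic form (x̄ - mu_0)^T · S^{-1} · (x̄ - mu_0):
  S^{-1} · (x̄ - mu_0) = (-0.4, 0.4),
  (x̄ - mu_0)^T · [...] = (-1.2)·(-0.4) + (-0.2)·(0.4) = 0.4.

Step 5 — scale by n: T² = 5 · 0.4 = 2.

T² ≈ 2


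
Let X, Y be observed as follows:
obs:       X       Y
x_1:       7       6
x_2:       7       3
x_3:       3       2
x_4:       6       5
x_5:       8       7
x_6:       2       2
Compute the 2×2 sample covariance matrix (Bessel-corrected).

Step 1 — column means:
  mean(X) = (7 + 7 + 3 + 6 + 8 + 2) / 6 = 33/6 = 5.5
  mean(Y) = (6 + 3 + 2 + 5 + 7 + 2) / 6 = 25/6 = 4.1667

Step 2 — sample covariance S[i,j] = (1/(n-1)) · Σ_k (x_{k,i} - mean_i) · (x_{k,j} - mean_j), with n-1 = 5.
  S[X,X] = ((1.5)·(1.5) + (1.5)·(1.5) + (-2.5)·(-2.5) + (0.5)·(0.5) + (2.5)·(2.5) + (-3.5)·(-3.5)) / 5 = 29.5/5 = 5.9
  S[X,Y] = ((1.5)·(1.8333) + (1.5)·(-1.1667) + (-2.5)·(-2.1667) + (0.5)·(0.8333) + (2.5)·(2.8333) + (-3.5)·(-2.1667)) / 5 = 21.5/5 = 4.3
  S[Y,Y] = ((1.8333)·(1.8333) + (-1.1667)·(-1.1667) + (-2.1667)·(-2.1667) + (0.8333)·(0.8333) + (2.8333)·(2.8333) + (-2.1667)·(-2.1667)) / 5 = 22.8333/5 = 4.5667

S is symmetric (S[j,i] = S[i,j]). Assembling:

S = [[5.9, 4.3],
 [4.3, 4.5667]]


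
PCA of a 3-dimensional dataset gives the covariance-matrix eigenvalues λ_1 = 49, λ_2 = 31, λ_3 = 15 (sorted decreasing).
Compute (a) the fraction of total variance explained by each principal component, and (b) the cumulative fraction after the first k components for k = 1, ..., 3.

Step 1 — total variance = trace(Sigma) = Σ λ_i = 49 + 31 + 15 = 95.

Step 2 — fraction explained by component i = λ_i / Σ λ:
  PC1: 49/95 = 0.5158
  PC2: 31/95 = 0.3263
  PC3: 15/95 = 0.1579

Step 3 — cumulative fraction after k components = (λ_1 + ... + λ_k) / Σ λ:
  k = 1: 49/95 = 0.5158
  k = 2: (49 + 31)/95 = 80/95 = 0.8421
  k = 3: (49 + 31 + 15)/95 = 95/95 = 1

Summary (fraction, with percent):

explained: PC1 0.5158 (51.58%), PC2 0.3263 (32.63%), PC3 0.1579 (15.79%);  cumulative: 0.5158, 0.8421, 1


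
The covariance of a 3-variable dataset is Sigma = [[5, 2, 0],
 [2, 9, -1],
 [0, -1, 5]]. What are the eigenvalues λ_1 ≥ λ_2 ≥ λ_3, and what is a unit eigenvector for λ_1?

Step 1 — characteristic polynomial p(λ) = det(λI - Sigma) = λ³ - tr·λ² + c_1·λ - det, where tr = trace, c_1 = sum of the principal 2×2 minors, det = det(Sigma):
  tr = 5 + 9 + 5 = 19,
  c_1 = (5·9 - (2)²) + (5·5 - (0)²) + (9·5 - (-1)²) = 41 + 25 + 44 = 110,
  det = 5·(9·5 - (-1)²) - (2)·((2)·5 - (-1)·(0)) + (0)·((2)·(-1) - 9·(0)) = 5·(44) - (2)·(10) + (0)·(-2) = 200.
  So p(λ) = λ³ - 19λ² + 110λ - 200.
Step 2 — look for an integer root (rational root theorem: any rational root is an integer divisor of 200). Testing λ = 4:
  p(4) = 64 - 304 + 440 - 200 = 0  ✓
  Dividing out (λ - 4): p(λ) = (λ - 4)(λ² - 15λ + 50).
Step 3 — remaining eigenvalues from the quadratic λ² - 15λ + 50 = 0:
  Δ = 15² - 4·50 = 225 - 200 = 25,  λ = (15 ± √25)/2 = (15 ± 5)/2 = 10 or 5.
  Sorted: λ_1 = 10,  λ_2 = 5,  λ_3 = 4  (check: sum = 19 = tr ✓).

Step 4 — unit eigenvector for λ_1 = 10: v spans the null space of (Sigma - λ_1 I), whose rows are
  r_1 = (-5, 2, 0),  r_2 = (2, -1, -1),  r_3 = (0, -1, -5).
  v is orthogonal to every row, so take v ∝ r_1 × r_2 = ((2)·(-1) - (0)·(-1), (0)·(2) - (-5)·(-1), (-5)·(-1) - (2)·(2)) = (-2, -5, 1).
  Rescale (multiply by -1 so the first nonzero entry is positive): u = (2, 5, -1).
  ||u|| = √((2)² + (5)² + (-1)²) = √(30) ≈ 5.4772,  v_1 = u/||u|| ≈ (0.3651, 0.9129, -0.1826) (||v_1|| = 1).

λ_1 = 10,  λ_2 = 5,  λ_3 = 4;  v_1 ≈ (0.3651, 0.9129, -0.1826)


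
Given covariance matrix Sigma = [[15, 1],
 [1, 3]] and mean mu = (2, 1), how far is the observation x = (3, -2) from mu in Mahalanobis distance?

Step 1 — centre the observation: (x - mu) = (1, -3).

Step 2 — invert Sigma. det(Sigma) = 15·3 - (1)² = 44.
  Sigma^{-1} = (1/det) · [[d, -b], [-b, a]] = [[0.0682, -0.0227],
 [-0.0227, 0.3409]].

Step 3 — form the quadratic (x - mu)^T · Sigma^{-1} · (x - mu):
  Sigma^{-1} · (x - mu) = (0.1364, -1.0455).
  (x - mu)^T · [Sigma^{-1} · (x - mu)] = (1)·(0.1364) + (-3)·(-1.0455) = 3.2727.

Step 4 — take square root: d = √(3.2727) ≈ 1.8091.

d(x, mu) = √(3.2727) ≈ 1.8091


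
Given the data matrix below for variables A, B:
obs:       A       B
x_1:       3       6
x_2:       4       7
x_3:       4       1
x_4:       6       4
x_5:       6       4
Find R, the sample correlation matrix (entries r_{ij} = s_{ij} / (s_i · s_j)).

Step 1 — column means:
  mean(A) = (3 + 4 + 4 + 6 + 6) / 5 = 23/5 = 4.6
  mean(B) = (6 + 7 + 1 + 4 + 4) / 5 = 22/5 = 4.4

Step 2 — sample variances and covariances s[i,j] = (1/(n-1)) · Σ_k (x_{k,i} - mean_i) · (x_{k,j} - mean_j), with n-1 = 4:
  s[A,A] = ((-1.6)·(-1.6) + (-0.6)·(-0.6) + (-0.6)·(-0.6) + (1.4)·(1.4) + (1.4)·(1.4)) / 4 = 7.2/4 = 1.8
  s[A,B] = ((-1.6)·(1.6) + (-0.6)·(2.6) + (-0.6)·(-3.4) + (1.4)·(-0.4) + (1.4)·(-0.4)) / 4 = -3.2/4 = -0.8
  s[B,B] = ((1.6)·(1.6) + (2.6)·(2.6) + (-3.4)·(-3.4) + (-0.4)·(-0.4) + (-0.4)·(-0.4)) / 4 = 21.2/4 = 5.3
  Sample standard deviations s_i = √(s[i,i]):
  s(A) = √(1.8) = 1.3416
  s(B) = √(5.3) = 2.3022

Step 3 — r_{ij} = s_{ij} / (s_i · s_j):
  r[A,A] = 1 (diagonal).
  r[A,B] = -0.8 / (1.3416 · 2.3022) = -0.8 / 3.0887 = -0.259
  r[B,B] = 1 (diagonal).

R is symmetric with unit diagonal. Assembling:

R = [[1, -0.259],
 [-0.259, 1]]


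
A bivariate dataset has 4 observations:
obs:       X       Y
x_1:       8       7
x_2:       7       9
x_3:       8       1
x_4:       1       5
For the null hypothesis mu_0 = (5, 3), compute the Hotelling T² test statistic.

Step 1 — sample mean vector:
  mean(X) = (8 + 7 + 8 + 1) / 4 = 24/4 = 6
  mean(Y) = (7 + 9 + 1 + 5) / 4 = 22/4 = 5.5
  x̄ = (6, 5.5),  deviation x̄ - mu_0 = (6, 5.5) - (5, 3) = (1, 2.5).

Step 2 — sample covariance matrix, S[i,j] = (1/(n-1)) · Σ_k (x_{k,i} - mean_i) · (x_{k,j} - mean_j), divisor n-1 = 3:
  S[X,X] = ((2)·(2) + (1)·(1) + (2)·(2) + (-5)·(-5)) / 3 = 34/3 = 11.3333
  S[X,Y] = ((2)·(1.5) + (1)·(3.5) + (2)·(-4.5) + (-5)·(-0.5)) / 3 = 0/3 = 0
  S[Y,Y] = ((1.5)·(1.5) + (3.5)·(3.5) + (-4.5)·(-4.5) + (-0.5)·(-0.5)) / 3 = 35/3 = 11.6667
  S = [[11.3333, 0],
 [0, 11.6667]].

Step 3 — invert S. det(S) = 11.3333·11.6667 - (0)² = 132.2222.
  S^{-1} = (1/det) · [[d, -b], [-b, a]] = [[0.0882, 0],
 [0, 0.0857]].

Step 4 — quadratic form (x̄ - mu_0)^T · S^{-1} · (x̄ - mu_0):
  S^{-1} · (x̄ - mu_0) = (0.0882, 0.2143),
  (x̄ - mu_0)^T · [...] = (1)·(0.0882) + (2.5)·(0.2143) = 0.6239.

Step 5 — scale by n: T² = 4 · 0.6239 = 2.4958.

T² ≈ 2.4958


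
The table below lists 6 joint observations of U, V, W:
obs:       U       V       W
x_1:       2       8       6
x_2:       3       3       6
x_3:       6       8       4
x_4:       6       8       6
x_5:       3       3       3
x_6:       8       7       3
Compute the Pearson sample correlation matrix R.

Step 1 — column means:
  mean(U) = (2 + 3 + 6 + 6 + 3 + 8) / 6 = 28/6 = 4.6667
  mean(V) = (8 + 3 + 8 + 8 + 3 + 7) / 6 = 37/6 = 6.1667
  mean(W) = (6 + 6 + 4 + 6 + 3 + 3) / 6 = 28/6 = 4.6667

Step 2 — sample variances and covariances s[i,j] = (1/(n-1)) · Σ_k (x_{k,i} - mean_i) · (x_{k,j} - mean_j), with n-1 = 5:
  s[U,U] = ((-2.6667)·(-2.6667) + (-1.6667)·(-1.6667) + (1.3333)·(1.3333) + (1.3333)·(1.3333) + (-1.6667)·(-1.6667) + (3.3333)·(3.3333)) / 5 = 27.3333/5 = 5.4667
  s[U,V] = ((-2.6667)·(1.8333) + (-1.6667)·(-3.1667) + (1.3333)·(1.8333) + (1.3333)·(1.8333) + (-1.6667)·(-3.1667) + (3.3333)·(0.8333)) / 5 = 13.3333/5 = 2.6667
  s[U,W] = ((-2.6667)·(1.3333) + (-1.6667)·(1.3333) + (1.3333)·(-0.6667) + (1.3333)·(1.3333) + (-1.6667)·(-1.6667) + (3.3333)·(-1.6667)) / 5 = -7.6667/5 = -1.5333
  s[V,V] = ((1.8333)·(1.8333) + (-3.1667)·(-3.1667) + (1.8333)·(1.8333) + (1.8333)·(1.8333) + (-3.1667)·(-3.1667) + (0.8333)·(0.8333)) / 5 = 30.8333/5 = 6.1667
  s[V,W] = ((1.8333)·(1.3333) + (-3.1667)·(1.3333) + (1.8333)·(-0.6667) + (1.8333)·(1.3333) + (-3.1667)·(-1.6667) + (0.8333)·(-1.6667)) / 5 = 3.3333/5 = 0.6667
  s[W,W] = ((1.3333)·(1.3333) + (1.3333)·(1.3333) + (-0.6667)·(-0.6667) + (1.3333)·(1.3333) + (-1.6667)·(-1.6667) + (-1.6667)·(-1.6667)) / 5 = 11.3333/5 = 2.2667
  Sample standard deviations s_i = √(s[i,i]):
  s(U) = √(5.4667) = 2.3381
  s(V) = √(6.1667) = 2.4833
  s(W) = √(2.2667) = 1.5055

Step 3 — r_{ij} = s_{ij} / (s_i · s_j):
  r[U,U] = 1 (diagonal).
  r[U,V] = 2.6667 / (2.3381 · 2.4833) = 2.6667 / 5.8061 = 0.4593
  r[U,W] = -1.5333 / (2.3381 · 1.5055) = -1.5333 / 3.5201 = -0.4356
  r[V,V] = 1 (diagonal).
  r[V,W] = 0.6667 / (2.4833 · 1.5055) = 0.6667 / 3.7387 = 0.1783
  r[W,W] = 1 (diagonal).

R is symmetric with unit diagonal. Assembling:

R = [[1, 0.4593, -0.4356],
 [0.4593, 1, 0.1783],
 [-0.4356, 0.1783, 1]]


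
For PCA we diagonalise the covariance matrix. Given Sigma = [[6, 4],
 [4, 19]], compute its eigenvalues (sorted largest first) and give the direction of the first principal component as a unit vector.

Step 1 — characteristic polynomial of 2×2 Sigma:
  det(Sigma - λI) = λ² - trace · λ + det = 0.
  trace = 6 + 19 = 25, det = 6·19 - (4)² = 98.
Step 2 — discriminant:
  Δ = trace² - 4·det = 625 - 392 = 233.
Step 3 — eigenvalues:
  λ = (trace ± √Δ)/2 = (25 ± 15.2643)/2,
  λ_1 = 20.1322,  λ_2 = 4.8678.

Step 4 — unit eigenvector for λ_1: solve (Sigma - λ_1 I)v = 0. First row:
  (6 - 20.1322)·v_x + (4)·v_y = 0, i.e. (-14.1322)·v_x + (4)·v_y = 0,
  so v ∝ (b, λ_1 - a) = (4, 14.1322) = u.
  ||u|| = √((4)² + (14.1322)²) = √(215.7182) ≈ 14.6873,
  v_1 = u/||u|| ≈ (0.2723, 0.9622) (||v_1|| = 1).

λ_1 = 20.1322,  λ_2 = 4.8678;  v_1 ≈ (0.2723, 0.9622)


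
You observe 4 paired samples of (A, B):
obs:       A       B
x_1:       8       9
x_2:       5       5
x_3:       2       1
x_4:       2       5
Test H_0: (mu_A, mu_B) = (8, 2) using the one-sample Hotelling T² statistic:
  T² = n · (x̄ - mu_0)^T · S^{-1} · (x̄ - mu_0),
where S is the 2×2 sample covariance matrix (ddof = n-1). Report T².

Step 1 — sample mean vector:
  mean(A) = (8 + 5 + 2 + 2) / 4 = 17/4 = 4.25
  mean(B) = (9 + 5 + 1 + 5) / 4 = 20/4 = 5
  x̄ = (4.25, 5),  deviation x̄ - mu_0 = (4.25, 5) - (8, 2) = (-3.75, 3).

Step 2 — sample covariance matrix, S[i,j] = (1/(n-1)) · Σ_k (x_{k,i} - mean_i) · (x_{k,j} - mean_j), divisor n-1 = 3:
  S[A,A] = ((3.75)·(3.75) + (0.75)·(0.75) + (-2.25)·(-2.25) + (-2.25)·(-2.25)) / 3 = 24.75/3 = 8.25
  S[A,B] = ((3.75)·(4) + (0.75)·(0) + (-2.25)·(-4) + (-2.25)·(0)) / 3 = 24/3 = 8
  S[B,B] = ((4)·(4) + (0)·(0) + (-4)·(-4) + (0)·(0)) / 3 = 32/3 = 10.6667
  S = [[8.25, 8],
 [8, 10.6667]].

Step 3 — invert S. det(S) = 8.25·10.6667 - (8)² = 24.
  S^{-1} = (1/det) · [[d, -b], [-b, a]] = [[0.4444, -0.3333],
 [-0.3333, 0.3438]].

Step 4 — quadratic form (x̄ - mu_0)^T · S^{-1} · (x̄ - mu_0):
  S^{-1} · (x̄ - mu_0) = (-2.6667, 2.2813),
  (x̄ - mu_0)^T · [...] = (-3.75)·(-2.6667) + (3)·(2.2813) = 16.8438.

Step 5 — scale by n: T² = 4 · 16.8438 = 67.375.

T² ≈ 67.375


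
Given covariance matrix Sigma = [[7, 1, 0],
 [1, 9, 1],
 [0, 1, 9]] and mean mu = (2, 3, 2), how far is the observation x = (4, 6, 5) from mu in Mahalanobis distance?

Step 1 — centre the observation: (x - mu) = (2, 3, 3).

Step 2 — invert Sigma (cofactor / det for 3×3, or solve directly):
  Sigma^{-1} = [[0.1452, -0.0163, 0.0018],
 [-0.0163, 0.1143, -0.0127],
 [0.0018, -0.0127, 0.1125]].

Step 3 — form the quadratic (x - mu)^T · Sigma^{-1} · (x - mu):
  Sigma^{-1} · (x - mu) = (0.2468, 0.2722, 0.3031).
  (x - mu)^T · [Sigma^{-1} · (x - mu)] = (2)·(0.2468) + (3)·(0.2722) + (3)·(0.3031) = 2.2196.

Step 4 — take square root: d = √(2.2196) ≈ 1.4898.

d(x, mu) = √(2.2196) ≈ 1.4898


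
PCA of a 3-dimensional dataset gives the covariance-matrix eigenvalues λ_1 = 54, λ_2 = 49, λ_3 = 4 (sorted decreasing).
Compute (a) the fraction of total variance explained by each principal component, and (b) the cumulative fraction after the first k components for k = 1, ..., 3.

Step 1 — total variance = trace(Sigma) = Σ λ_i = 54 + 49 + 4 = 107.

Step 2 — fraction explained by component i = λ_i / Σ λ:
  PC1: 54/107 = 0.5047
  PC2: 49/107 = 0.4579
  PC3: 4/107 = 0.0374

Step 3 — cumulative fraction after k components = (λ_1 + ... + λ_k) / Σ λ:
  k = 1: 54/107 = 0.5047
  k = 2: (54 + 49)/107 = 103/107 = 0.9626
  k = 3: (54 + 49 + 4)/107 = 107/107 = 1

Summary (fraction, with percent):

explained: PC1 0.5047 (50.47%), PC2 0.4579 (45.79%), PC3 0.0374 (3.74%);  cumulative: 0.5047, 0.9626, 1


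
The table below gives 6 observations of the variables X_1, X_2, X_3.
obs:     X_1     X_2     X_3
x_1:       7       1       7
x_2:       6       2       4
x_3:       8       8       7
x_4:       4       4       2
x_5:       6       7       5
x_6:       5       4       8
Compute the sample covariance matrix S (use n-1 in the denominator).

Step 1 — column means:
  mean(X_1) = (7 + 6 + 8 + 4 + 6 + 5) / 6 = 36/6 = 6
  mean(X_2) = (1 + 2 + 8 + 4 + 7 + 4) / 6 = 26/6 = 4.3333
  mean(X_3) = (7 + 4 + 7 + 2 + 5 + 8) / 6 = 33/6 = 5.5

Step 2 — sample covariance S[i,j] = (1/(n-1)) · Σ_k (x_{k,i} - mean_i) · (x_{k,j} - mean_j), with n-1 = 5.
  S[X_1,X_1] = ((1)·(1) + (0)·(0) + (2)·(2) + (-2)·(-2) + (0)·(0) + (-1)·(-1)) / 5 = 10/5 = 2
  S[X_1,X_2] = ((1)·(-3.3333) + (0)·(-2.3333) + (2)·(3.6667) + (-2)·(-0.3333) + (0)·(2.6667) + (-1)·(-0.3333)) / 5 = 5/5 = 1
  S[X_1,X_3] = ((1)·(1.5) + (0)·(-1.5) + (2)·(1.5) + (-2)·(-3.5) + (0)·(-0.5) + (-1)·(2.5)) / 5 = 9/5 = 1.8
  S[X_2,X_2] = ((-3.3333)·(-3.3333) + (-2.3333)·(-2.3333) + (3.6667)·(3.6667) + (-0.3333)·(-0.3333) + (2.6667)·(2.6667) + (-0.3333)·(-0.3333)) / 5 = 37.3333/5 = 7.4667
  S[X_2,X_3] = ((-3.3333)·(1.5) + (-2.3333)·(-1.5) + (3.6667)·(1.5) + (-0.3333)·(-3.5) + (2.6667)·(-0.5) + (-0.3333)·(2.5)) / 5 = 3/5 = 0.6
  S[X_3,X_3] = ((1.5)·(1.5) + (-1.5)·(-1.5) + (1.5)·(1.5) + (-3.5)·(-3.5) + (-0.5)·(-0.5) + (2.5)·(2.5)) / 5 = 25.5/5 = 5.1

S is symmetric (S[j,i] = S[i,j]). Assembling:

S = [[2, 1, 1.8],
 [1, 7.4667, 0.6],
 [1.8, 0.6, 5.1]]


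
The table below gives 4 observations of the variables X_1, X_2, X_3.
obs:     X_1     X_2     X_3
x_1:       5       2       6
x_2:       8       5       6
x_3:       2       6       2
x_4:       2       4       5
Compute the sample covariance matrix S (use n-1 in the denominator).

Step 1 — column means:
  mean(X_1) = (5 + 8 + 2 + 2) / 4 = 17/4 = 4.25
  mean(X_2) = (2 + 5 + 6 + 4) / 4 = 17/4 = 4.25
  mean(X_3) = (6 + 6 + 2 + 5) / 4 = 19/4 = 4.75

Step 2 — sample covariance S[i,j] = (1/(n-1)) · Σ_k (x_{k,i} - mean_i) · (x_{k,j} - mean_j), with n-1 = 3.
  S[X_1,X_1] = ((0.75)·(0.75) + (3.75)·(3.75) + (-2.25)·(-2.25) + (-2.25)·(-2.25)) / 3 = 24.75/3 = 8.25
  S[X_1,X_2] = ((0.75)·(-2.25) + (3.75)·(0.75) + (-2.25)·(1.75) + (-2.25)·(-0.25)) / 3 = -2.25/3 = -0.75
  S[X_1,X_3] = ((0.75)·(1.25) + (3.75)·(1.25) + (-2.25)·(-2.75) + (-2.25)·(0.25)) / 3 = 11.25/3 = 3.75
  S[X_2,X_2] = ((-2.25)·(-2.25) + (0.75)·(0.75) + (1.75)·(1.75) + (-0.25)·(-0.25)) / 3 = 8.75/3 = 2.9167
  S[X_2,X_3] = ((-2.25)·(1.25) + (0.75)·(1.25) + (1.75)·(-2.75) + (-0.25)·(0.25)) / 3 = -6.75/3 = -2.25
  S[X_3,X_3] = ((1.25)·(1.25) + (1.25)·(1.25) + (-2.75)·(-2.75) + (0.25)·(0.25)) / 3 = 10.75/3 = 3.5833

S is symmetric (S[j,i] = S[i,j]). Assembling:

S = [[8.25, -0.75, 3.75],
 [-0.75, 2.9167, -2.25],
 [3.75, -2.25, 3.5833]]


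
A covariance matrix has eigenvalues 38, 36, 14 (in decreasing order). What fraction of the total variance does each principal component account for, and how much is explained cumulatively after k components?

Step 1 — total variance = trace(Sigma) = Σ λ_i = 38 + 36 + 14 = 88.

Step 2 — fraction explained by component i = λ_i / Σ λ:
  PC1: 38/88 = 0.4318
  PC2: 36/88 = 0.4091
  PC3: 14/88 = 0.1591

Step 3 — cumulative fraction after k components = (λ_1 + ... + λ_k) / Σ λ:
  k = 1: 38/88 = 0.4318
  k = 2: (38 + 36)/88 = 74/88 = 0.8409
  k = 3: (38 + 36 + 14)/88 = 88/88 = 1

Summary (fraction, with percent):

explained: PC1 0.4318 (43.18%), PC2 0.4091 (40.91%), PC3 0.1591 (15.91%);  cumulative: 0.4318, 0.8409, 1


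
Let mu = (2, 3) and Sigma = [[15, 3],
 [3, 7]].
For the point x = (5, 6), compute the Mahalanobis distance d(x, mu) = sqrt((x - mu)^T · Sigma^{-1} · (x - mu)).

Step 1 — centre the observation: (x - mu) = (3, 3).

Step 2 — invert Sigma. det(Sigma) = 15·7 - (3)² = 96.
  Sigma^{-1} = (1/det) · [[d, -b], [-b, a]] = [[0.0729, -0.0312],
 [-0.0312, 0.1562]].

Step 3 — form the quadratic (x - mu)^T · Sigma^{-1} · (x - mu):
  Sigma^{-1} · (x - mu) = (0.125, 0.375).
  (x - mu)^T · [Sigma^{-1} · (x - mu)] = (3)·(0.125) + (3)·(0.375) = 1.5.

Step 4 — take square root: d = √(1.5) ≈ 1.2247.

d(x, mu) = √(1.5) ≈ 1.2247


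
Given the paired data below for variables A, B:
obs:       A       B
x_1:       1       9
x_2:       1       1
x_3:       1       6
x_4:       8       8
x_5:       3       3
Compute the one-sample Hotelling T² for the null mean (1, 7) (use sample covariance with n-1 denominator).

Step 1 — sample mean vector:
  mean(A) = (1 + 1 + 1 + 8 + 3) / 5 = 14/5 = 2.8
  mean(B) = (9 + 1 + 6 + 8 + 3) / 5 = 27/5 = 5.4
  x̄ = (2.8, 5.4),  deviation x̄ - mu_0 = (2.8, 5.4) - (1, 7) = (1.8, -1.6).

Step 2 — sample covariance matrix, S[i,j] = (1/(n-1)) · Σ_k (x_{k,i} - mean_i) · (x_{k,j} - mean_j), divisor n-1 = 4:
  S[A,A] = ((-1.8)·(-1.8) + (-1.8)·(-1.8) + (-1.8)·(-1.8) + (5.2)·(5.2) + (0.2)·(0.2)) / 4 = 36.8/4 = 9.2
  S[A,B] = ((-1.8)·(3.6) + (-1.8)·(-4.4) + (-1.8)·(0.6) + (5.2)·(2.6) + (0.2)·(-2.4)) / 4 = 13.4/4 = 3.35
  S[B,B] = ((3.6)·(3.6) + (-4.4)·(-4.4) + (0.6)·(0.6) + (2.6)·(2.6) + (-2.4)·(-2.4)) / 4 = 45.2/4 = 11.3
  S = [[9.2, 3.35],
 [3.35, 11.3]].

Step 3 — invert S. det(S) = 9.2·11.3 - (3.35)² = 92.7375.
  S^{-1} = (1/det) · [[d, -b], [-b, a]] = [[0.1218, -0.0361],
 [-0.0361, 0.0992]].

Step 4 — quadratic form (x̄ - mu_0)^T · S^{-1} · (x̄ - mu_0):
  S^{-1} · (x̄ - mu_0) = (0.2771, -0.2237),
  (x̄ - mu_0)^T · [...] = (1.8)·(0.2771) + (-1.6)·(-0.2237) = 0.8568.

Step 5 — scale by n: T² = 5 · 0.8568 = 4.2841.

T² ≈ 4.2841


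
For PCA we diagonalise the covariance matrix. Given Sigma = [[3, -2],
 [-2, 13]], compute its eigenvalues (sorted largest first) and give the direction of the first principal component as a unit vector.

Step 1 — characteristic polynomial of 2×2 Sigma:
  det(Sigma - λI) = λ² - trace · λ + det = 0.
  trace = 3 + 13 = 16, det = 3·13 - (-2)² = 35.
Step 2 — discriminant:
  Δ = trace² - 4·det = 256 - 140 = 116.
Step 3 — eigenvalues:
  λ = (trace ± √Δ)/2 = (16 ± 10.7703)/2,
  λ_1 = 13.3852,  λ_2 = 2.6148.

Step 4 — unit eigenvector for λ_1: solve (Sigma - λ_1 I)v = 0. First row:
  (3 - 13.3852)·v_x + (-2)·v_y = 0, i.e. (-10.3852)·v_x + (-2)·v_y = 0,
  so v ∝ (b, λ_1 - a) = (-2, 10.3852); multiply by -1 so the first entry is positive: u = (2, -10.3852).
  ||u|| = √((2)² + (-10.3852)²) = √(111.8516) ≈ 10.576,
  v_1 = u/||u|| ≈ (0.1891, -0.982) (||v_1|| = 1).

λ_1 = 13.3852,  λ_2 = 2.6148;  v_1 ≈ (0.1891, -0.982)


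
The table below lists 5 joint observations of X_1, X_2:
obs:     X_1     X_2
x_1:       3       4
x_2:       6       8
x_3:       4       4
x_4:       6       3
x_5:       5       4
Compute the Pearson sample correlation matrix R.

Step 1 — column means:
  mean(X_1) = (3 + 6 + 4 + 6 + 5) / 5 = 24/5 = 4.8
  mean(X_2) = (4 + 8 + 4 + 3 + 4) / 5 = 23/5 = 4.6

Step 2 — sample variances and covariances s[i,j] = (1/(n-1)) · Σ_k (x_{k,i} - mean_i) · (x_{k,j} - mean_j), with n-1 = 4:
  s[X_1,X_1] = ((-1.8)·(-1.8) + (1.2)·(1.2) + (-0.8)·(-0.8) + (1.2)·(1.2) + (0.2)·(0.2)) / 4 = 6.8/4 = 1.7
  s[X_1,X_2] = ((-1.8)·(-0.6) + (1.2)·(3.4) + (-0.8)·(-0.6) + (1.2)·(-1.6) + (0.2)·(-0.6)) / 4 = 3.6/4 = 0.9
  s[X_2,X_2] = ((-0.6)·(-0.6) + (3.4)·(3.4) + (-0.6)·(-0.6) + (-1.6)·(-1.6) + (-0.6)·(-0.6)) / 4 = 15.2/4 = 3.8
  Sample standard deviations s_i = √(s[i,i]):
  s(X_1) = √(1.7) = 1.3038
  s(X_2) = √(3.8) = 1.9494

Step 3 — r_{ij} = s_{ij} / (s_i · s_j):
  r[X_1,X_1] = 1 (diagonal).
  r[X_1,X_2] = 0.9 / (1.3038 · 1.9494) = 0.9 / 2.5417 = 0.3541
  r[X_2,X_2] = 1 (diagonal).

R is symmetric with unit diagonal. Assembling:

R = [[1, 0.3541],
 [0.3541, 1]]


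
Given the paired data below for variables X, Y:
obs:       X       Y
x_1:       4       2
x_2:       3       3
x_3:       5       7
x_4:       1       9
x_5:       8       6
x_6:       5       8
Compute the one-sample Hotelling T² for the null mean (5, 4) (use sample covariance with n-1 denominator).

Step 1 — sample mean vector:
  mean(X) = (4 + 3 + 5 + 1 + 8 + 5) / 6 = 26/6 = 4.3333
  mean(Y) = (2 + 3 + 7 + 9 + 6 + 8) / 6 = 35/6 = 5.8333
  x̄ = (4.3333, 5.8333),  deviation x̄ - mu_0 = (4.3333, 5.8333) - (5, 4) = (-0.6667, 1.8333).

Step 2 — sample covariance matrix, S[i,j] = (1/(n-1)) · Σ_k (x_{k,i} - mean_i) · (x_{k,j} - mean_j), divisor n-1 = 5:
  S[X,X] = ((-0.3333)·(-0.3333) + (-1.3333)·(-1.3333) + (0.6667)·(0.6667) + (-3.3333)·(-3.3333) + (3.6667)·(3.6667) + (0.6667)·(0.6667)) / 5 = 27.3333/5 = 5.4667
  S[X,Y] = ((-0.3333)·(-3.8333) + (-1.3333)·(-2.8333) + (0.6667)·(1.1667) + (-3.3333)·(3.1667) + (3.6667)·(0.1667) + (0.6667)·(2.1667)) / 5 = -2.6667/5 = -0.5333
  S[Y,Y] = ((-3.8333)·(-3.8333) + (-2.8333)·(-2.8333) + (1.1667)·(1.1667) + (3.1667)·(3.1667) + (0.1667)·(0.1667) + (2.1667)·(2.1667)) / 5 = 38.8333/5 = 7.7667
  S = [[5.4667, -0.5333],
 [-0.5333, 7.7667]].

Step 3 — invert S. det(S) = 5.4667·7.7667 - (-0.5333)² = 42.1733.
  S^{-1} = (1/det) · [[d, -b], [-b, a]] = [[0.1842, 0.0126],
 [0.0126, 0.1296]].

Step 4 — quadratic form (x̄ - mu_0)^T · S^{-1} · (x̄ - mu_0):
  S^{-1} · (x̄ - mu_0) = (-0.0996, 0.2292),
  (x̄ - mu_0)^T · [...] = (-0.6667)·(-0.0996) + (1.8333)·(0.2292) = 0.4866.

Step 5 — scale by n: T² = 6 · 0.4866 = 2.9197.

T² ≈ 2.9197


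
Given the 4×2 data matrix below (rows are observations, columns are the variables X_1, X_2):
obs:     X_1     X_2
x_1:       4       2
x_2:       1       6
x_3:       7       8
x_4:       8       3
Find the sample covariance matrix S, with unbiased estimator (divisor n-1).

Step 1 — column means:
  mean(X_1) = (4 + 1 + 7 + 8) / 4 = 20/4 = 5
  mean(X_2) = (2 + 6 + 8 + 3) / 4 = 19/4 = 4.75

Step 2 — sample covariance S[i,j] = (1/(n-1)) · Σ_k (x_{k,i} - mean_i) · (x_{k,j} - mean_j), with n-1 = 3.
  S[X_1,X_1] = ((-1)·(-1) + (-4)·(-4) + (2)·(2) + (3)·(3)) / 3 = 30/3 = 10
  S[X_1,X_2] = ((-1)·(-2.75) + (-4)·(1.25) + (2)·(3.25) + (3)·(-1.75)) / 3 = -1/3 = -0.3333
  S[X_2,X_2] = ((-2.75)·(-2.75) + (1.25)·(1.25) + (3.25)·(3.25) + (-1.75)·(-1.75)) / 3 = 22.75/3 = 7.5833

S is symmetric (S[j,i] = S[i,j]). Assembling:

S = [[10, -0.3333],
 [-0.3333, 7.5833]]


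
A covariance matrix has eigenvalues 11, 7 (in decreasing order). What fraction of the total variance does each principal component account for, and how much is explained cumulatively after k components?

Step 1 — total variance = trace(Sigma) = Σ λ_i = 11 + 7 = 18.

Step 2 — fraction explained by component i = λ_i / Σ λ:
  PC1: 11/18 = 0.6111
  PC2: 7/18 = 0.3889

Step 3 — cumulative fraction after k components = (λ_1 + ... + λ_k) / Σ λ:
  k = 1: 11/18 = 0.6111
  k = 2: (11 + 7)/18 = 18/18 = 1

Summary (fraction, with percent):

explained: PC1 0.6111 (61.11%), PC2 0.3889 (38.89%);  cumulative: 0.6111, 1


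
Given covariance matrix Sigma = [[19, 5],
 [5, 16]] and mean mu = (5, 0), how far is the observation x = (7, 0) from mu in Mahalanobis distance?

Step 1 — centre the observation: (x - mu) = (2, 0).

Step 2 — invert Sigma. det(Sigma) = 19·16 - (5)² = 279.
  Sigma^{-1} = (1/det) · [[d, -b], [-b, a]] = [[0.0573, -0.0179],
 [-0.0179, 0.0681]].

Step 3 — form the quadratic (x - mu)^T · Sigma^{-1} · (x - mu):
  Sigma^{-1} · (x - mu) = (0.1147, -0.0358).
  (x - mu)^T · [Sigma^{-1} · (x - mu)] = (2)·(0.1147) + (0)·(-0.0358) = 0.2294.

Step 4 — take square root: d = √(0.2294) ≈ 0.4789.

d(x, mu) = √(0.2294) ≈ 0.4789


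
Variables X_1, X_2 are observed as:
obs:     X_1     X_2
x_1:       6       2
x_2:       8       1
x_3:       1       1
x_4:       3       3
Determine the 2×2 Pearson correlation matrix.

Step 1 — column means:
  mean(X_1) = (6 + 8 + 1 + 3) / 4 = 18/4 = 4.5
  mean(X_2) = (2 + 1 + 1 + 3) / 4 = 7/4 = 1.75

Step 2 — sample variances and covariances s[i,j] = (1/(n-1)) · Σ_k (x_{k,i} - mean_i) · (x_{k,j} - mean_j), with n-1 = 3:
  s[X_1,X_1] = ((1.5)·(1.5) + (3.5)·(3.5) + (-3.5)·(-3.5) + (-1.5)·(-1.5)) / 3 = 29/3 = 9.6667
  s[X_1,X_2] = ((1.5)·(0.25) + (3.5)·(-0.75) + (-3.5)·(-0.75) + (-1.5)·(1.25)) / 3 = -1.5/3 = -0.5
  s[X_2,X_2] = ((0.25)·(0.25) + (-0.75)·(-0.75) + (-0.75)·(-0.75) + (1.25)·(1.25)) / 3 = 2.75/3 = 0.9167
  Sample standard deviations s_i = √(s[i,i]):
  s(X_1) = √(9.6667) = 3.1091
  s(X_2) = √(0.9167) = 0.9574

Step 3 — r_{ij} = s_{ij} / (s_i · s_j):
  r[X_1,X_1] = 1 (diagonal).
  r[X_1,X_2] = -0.5 / (3.1091 · 0.9574) = -0.5 / 2.9768 = -0.168
  r[X_2,X_2] = 1 (diagonal).

R is symmetric with unit diagonal. Assembling:

R = [[1, -0.168],
 [-0.168, 1]]


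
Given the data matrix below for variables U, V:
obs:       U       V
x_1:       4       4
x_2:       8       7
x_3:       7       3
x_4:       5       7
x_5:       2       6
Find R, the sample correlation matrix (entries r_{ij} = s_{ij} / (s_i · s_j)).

Step 1 — column means:
  mean(U) = (4 + 8 + 7 + 5 + 2) / 5 = 26/5 = 5.2
  mean(V) = (4 + 7 + 3 + 7 + 6) / 5 = 27/5 = 5.4

Step 2 — sample variances and covariances s[i,j] = (1/(n-1)) · Σ_k (x_{k,i} - mean_i) · (x_{k,j} - mean_j), with n-1 = 4:
  s[U,U] = ((-1.2)·(-1.2) + (2.8)·(2.8) + (1.8)·(1.8) + (-0.2)·(-0.2) + (-3.2)·(-3.2)) / 4 = 22.8/4 = 5.7
  s[U,V] = ((-1.2)·(-1.4) + (2.8)·(1.6) + (1.8)·(-2.4) + (-0.2)·(1.6) + (-3.2)·(0.6)) / 4 = -0.4/4 = -0.1
  s[V,V] = ((-1.4)·(-1.4) + (1.6)·(1.6) + (-2.4)·(-2.4) + (1.6)·(1.6) + (0.6)·(0.6)) / 4 = 13.2/4 = 3.3
  Sample standard deviations s_i = √(s[i,i]):
  s(U) = √(5.7) = 2.3875
  s(V) = √(3.3) = 1.8166

Step 3 — r_{ij} = s_{ij} / (s_i · s_j):
  r[U,U] = 1 (diagonal).
  r[U,V] = -0.1 / (2.3875 · 1.8166) = -0.1 / 4.337 = -0.0231
  r[V,V] = 1 (diagonal).

R is symmetric with unit diagonal. Assembling:

R = [[1, -0.0231],
 [-0.0231, 1]]
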